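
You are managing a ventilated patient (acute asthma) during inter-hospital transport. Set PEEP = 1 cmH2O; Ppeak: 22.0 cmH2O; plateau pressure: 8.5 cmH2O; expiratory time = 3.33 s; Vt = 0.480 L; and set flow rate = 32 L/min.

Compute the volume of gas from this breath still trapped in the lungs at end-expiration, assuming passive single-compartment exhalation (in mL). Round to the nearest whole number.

61

Flow: 32 L/min ÷ 60 = 0.5333 L/s.
R = (PIP − Pplat)/V̇ = (22.0 − 8.5) / 0.5333 = 13.5/0.5333 = 25.314 cmH2O·s/L.
C = Vt/(Pplat − PEEP) = 480.0 / (8.5 − 1) = 480.0/7.5 = 64.0 mL/cmH2O.
τ = R × C = 25.314 × 0.064 L/cmH2O = 1.62 s.
Fraction remaining = e^(−Te/τ) = e^(−3.33/1.62) = 0.128.
Trapped volume = 480.0 × 0.128 = 61.44 mL.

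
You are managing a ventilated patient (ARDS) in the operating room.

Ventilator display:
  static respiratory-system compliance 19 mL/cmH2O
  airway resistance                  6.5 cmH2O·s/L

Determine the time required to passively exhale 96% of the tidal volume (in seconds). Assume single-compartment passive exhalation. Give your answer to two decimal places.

0.40

τ = R × C = 6.5 × 19 mL/cmH2O = 6.5 × 0.019 L/cmH2O = 0.1235 s.
Exhaled fraction f = 1 − e^(−t/τ) → t = −τ·ln(1 − f) = −0.1235·ln(0.04) = 0.3975 s.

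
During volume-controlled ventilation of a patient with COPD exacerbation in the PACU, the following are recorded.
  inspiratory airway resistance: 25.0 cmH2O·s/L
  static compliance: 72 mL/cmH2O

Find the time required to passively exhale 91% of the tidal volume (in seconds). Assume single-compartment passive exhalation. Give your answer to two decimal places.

4.33

τ = R × C = 25.0 × 72 mL/cmH2O = 25.0 × 0.072 L/cmH2O = 1.8 s.
Exhaled fraction f = 1 − e^(−t/τ) → t = −τ·ln(1 − f) = −1.8·ln(0.09) = 4.334 s.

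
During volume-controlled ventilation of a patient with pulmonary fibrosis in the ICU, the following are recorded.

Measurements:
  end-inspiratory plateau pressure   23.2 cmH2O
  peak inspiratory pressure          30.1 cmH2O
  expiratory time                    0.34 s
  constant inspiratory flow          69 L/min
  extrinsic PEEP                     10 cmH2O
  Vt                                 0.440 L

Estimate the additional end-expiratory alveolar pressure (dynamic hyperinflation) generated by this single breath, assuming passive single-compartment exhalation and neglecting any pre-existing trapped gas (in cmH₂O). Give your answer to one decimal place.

Flow: 69 L/min ÷ 60 = 1.15 L/s.
R = (PIP − Pplat)/V̇ = (30.1 − 23.2) / 1.15 = 6.9/1.15 = 6.0 cmH2O·s/L.
C = Vt/(Pplat − PEEP) = 440.0 / (23.2 − 10) = 440.0/13.2 = 33.333 mL/cmH2O.
τ = R × C = 6.0 × 0.03333 L/cmH2O = 0.2 s.
Fraction remaining = e^(−Te/τ) = e^(−0.34/0.2) = 0.1827; trapped volume = 440.0 × 0.1827 = 80.388 mL.
Additional alveolar pressure from trapping ≈ V_trapped / C = 80.388 / 33.333 = 2.412 cmH2O.

2.4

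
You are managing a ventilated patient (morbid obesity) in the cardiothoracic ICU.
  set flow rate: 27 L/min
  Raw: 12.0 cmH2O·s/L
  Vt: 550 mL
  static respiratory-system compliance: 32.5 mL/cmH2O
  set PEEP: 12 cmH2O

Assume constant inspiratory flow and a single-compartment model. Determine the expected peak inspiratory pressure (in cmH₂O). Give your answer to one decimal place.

Flow: 27 L/min ÷ 60 = 0.45 L/s.
Equation of motion (constant flow): PIP = Vt/C + R·V̇ + PEEP.
PIP = 550/32.5 + 12.0×0.45 + 12 = 16.923 + 5.4 + 12 = 34.323 cmH2O.

34.3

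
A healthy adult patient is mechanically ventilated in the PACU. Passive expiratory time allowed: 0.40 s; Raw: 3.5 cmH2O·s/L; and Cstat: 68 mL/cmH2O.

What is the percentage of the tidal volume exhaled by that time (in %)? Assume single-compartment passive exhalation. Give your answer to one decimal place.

81.4

τ = R × C = 3.5 × 68 mL/cmH2O = 3.5 × 0.068 L/cmH2O = 0.238 s.
Passive exhalation: V(t)/V₀ = e^(−t/τ) = e^(−0.40/0.238) = 0.1862.
Fraction exhaled = 1 − 0.1862 = 0.8138 → 81.38%.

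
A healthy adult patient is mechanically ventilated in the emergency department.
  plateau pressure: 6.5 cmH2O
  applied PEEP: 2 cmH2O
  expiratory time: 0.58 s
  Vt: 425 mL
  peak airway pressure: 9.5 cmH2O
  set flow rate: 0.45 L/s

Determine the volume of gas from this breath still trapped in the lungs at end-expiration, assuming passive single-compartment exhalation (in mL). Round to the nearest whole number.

169

R = (PIP − Pplat)/V̇ = (9.5 − 6.5) / 0.45 = 3.0/0.45 = 6.667 cmH2O·s/L.
C = Vt/(Pplat − PEEP) = 425.0 / (6.5 − 2) = 425.0/4.5 = 94.444 mL/cmH2O.
τ = R × C = 6.667 × 0.09444 L/cmH2O = 0.6296 s.
Fraction remaining = e^(−Te/τ) = e^(−0.58/0.6296) = 0.398.
Trapped volume = 425.0 × 0.398 = 169.15 mL.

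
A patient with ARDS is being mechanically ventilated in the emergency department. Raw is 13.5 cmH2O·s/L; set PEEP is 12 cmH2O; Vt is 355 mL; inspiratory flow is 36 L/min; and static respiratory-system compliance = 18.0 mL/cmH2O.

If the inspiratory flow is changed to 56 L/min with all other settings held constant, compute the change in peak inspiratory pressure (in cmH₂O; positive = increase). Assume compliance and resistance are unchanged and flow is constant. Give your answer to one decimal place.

4.5

Flow: 36 L/min ÷ 60 = 0.6 L/s.
New flow: 56 L/min ÷ 60 = 0.9333 L/s.
PIP = Vt/C + R·V̇ + PEEP (constant-flow equation of motion).
Only the resistive term changes: ΔPIP = R × ΔV̇ = 13.5 × (0.9333 − 0.6) = 13.5 × 0.3333 = 4.5 cmH2O.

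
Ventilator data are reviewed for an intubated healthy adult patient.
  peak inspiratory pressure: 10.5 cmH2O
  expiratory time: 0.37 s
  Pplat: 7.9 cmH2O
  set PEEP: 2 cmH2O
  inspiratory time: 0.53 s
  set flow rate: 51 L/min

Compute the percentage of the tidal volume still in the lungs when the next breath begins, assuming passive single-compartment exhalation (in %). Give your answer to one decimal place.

20.5

Flow: 51 L/min ÷ 60 = 0.85 L/s.
Vt = flow × Ti = 0.85 L/s × 0.53 s × 1000 mL/L = 450.5 mL.
R = (PIP − Pplat)/V̇ = (10.5 − 7.9) / 0.85 = 2.6/0.85 = 3.059 cmH2O·s/L.
C = Vt/(Pplat − PEEP) = 450.5 / (7.9 − 2) = 450.5/5.9 = 76.356 mL/cmH2O.
τ = R × C = 3.059 × 0.07636 L/cmH2O = 0.2336 s.
Fraction remaining at end-expiration = e^(−Te/τ) = e^(−0.37/0.2336) = 0.2052 → 20.52%.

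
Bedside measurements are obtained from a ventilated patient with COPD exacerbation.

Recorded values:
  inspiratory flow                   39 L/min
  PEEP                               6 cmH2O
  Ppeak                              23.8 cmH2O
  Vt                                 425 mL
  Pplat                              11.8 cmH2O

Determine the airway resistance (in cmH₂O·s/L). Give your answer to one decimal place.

Flow: 39 L/min ÷ 60 = 0.65 L/s.
Raw = (PIP − Pplat) / flow = (23.8 − 11.8) / 0.65 = 12.0 / 0.65 = 18.462 cmH2O·s/L.

18.5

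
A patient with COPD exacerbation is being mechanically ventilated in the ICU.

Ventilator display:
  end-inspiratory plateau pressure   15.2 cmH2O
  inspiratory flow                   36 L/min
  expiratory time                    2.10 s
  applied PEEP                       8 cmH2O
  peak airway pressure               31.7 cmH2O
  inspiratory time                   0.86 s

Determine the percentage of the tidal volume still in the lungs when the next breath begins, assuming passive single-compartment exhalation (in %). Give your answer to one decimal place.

34.5

Flow: 36 L/min ÷ 60 = 0.6 L/s.
Vt = flow × Ti = 0.6 L/s × 0.86 s × 1000 mL/L = 516.0 mL.
R = (PIP − Pplat)/V̇ = (31.7 − 15.2) / 0.6 = 16.5/0.6 = 27.5 cmH2O·s/L.
C = Vt/(Pplat − PEEP) = 516.0 / (15.2 − 8) = 516.0/7.2 = 71.667 mL/cmH2O.
τ = R × C = 27.5 × 0.07167 L/cmH2O = 1.971 s.
Fraction remaining at end-expiration = e^(−Te/τ) = e^(−2.10/1.971) = 0.3446 → 34.46%.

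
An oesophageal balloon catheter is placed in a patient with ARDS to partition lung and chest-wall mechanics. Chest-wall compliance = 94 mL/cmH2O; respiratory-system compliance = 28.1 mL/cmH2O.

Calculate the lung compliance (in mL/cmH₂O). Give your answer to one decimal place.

1/CL = 1/Crs − 1/Ccw.
1/CL = 1/28.1 − 1/94 = 0.02495.
CL = 40.08 mL/cmH2O.

40.1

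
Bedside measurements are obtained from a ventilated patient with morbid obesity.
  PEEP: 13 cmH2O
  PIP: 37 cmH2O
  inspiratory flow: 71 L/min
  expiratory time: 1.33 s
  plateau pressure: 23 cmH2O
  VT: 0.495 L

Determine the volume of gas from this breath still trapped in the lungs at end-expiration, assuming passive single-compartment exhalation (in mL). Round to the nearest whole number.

Flow: 71 L/min ÷ 60 = 1.1833 L/s.
R = (PIP − Pplat)/V̇ = (37 − 23) / 1.1833 = 14.0/1.1833 = 11.831 cmH2O·s/L.
C = Vt/(Pplat − PEEP) = 495.0 / (23 − 13) = 495.0/10.0 = 49.5 mL/cmH2O.
τ = R × C = 11.831 × 0.0495 L/cmH2O = 0.5856 s.
Fraction remaining = e^(−Te/τ) = e^(−1.33/0.5856) = 0.1032.
Trapped volume = 495.0 × 0.1032 = 51.084 mL.

51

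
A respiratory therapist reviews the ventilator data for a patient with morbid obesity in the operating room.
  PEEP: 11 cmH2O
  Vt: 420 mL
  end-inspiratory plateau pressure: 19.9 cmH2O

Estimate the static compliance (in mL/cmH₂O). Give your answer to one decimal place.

47.2

Cstat = Vt / (Pplat − PEEP) = 420 / (19.9 − 11) = 420 / 8.9 = 47.191 mL/cmH2O.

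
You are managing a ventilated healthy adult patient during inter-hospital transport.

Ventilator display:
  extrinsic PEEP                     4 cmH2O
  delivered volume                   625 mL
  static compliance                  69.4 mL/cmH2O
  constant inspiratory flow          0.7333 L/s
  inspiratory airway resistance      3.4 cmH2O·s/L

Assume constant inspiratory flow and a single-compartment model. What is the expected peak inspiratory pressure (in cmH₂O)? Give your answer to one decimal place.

Equation of motion (constant flow): PIP = Vt/C + R·V̇ + PEEP.
PIP = 625/69.4 + 3.4×0.7333 + 4 = 9.006 + 2.493 + 4 = 15.499 cmH2O.

15.5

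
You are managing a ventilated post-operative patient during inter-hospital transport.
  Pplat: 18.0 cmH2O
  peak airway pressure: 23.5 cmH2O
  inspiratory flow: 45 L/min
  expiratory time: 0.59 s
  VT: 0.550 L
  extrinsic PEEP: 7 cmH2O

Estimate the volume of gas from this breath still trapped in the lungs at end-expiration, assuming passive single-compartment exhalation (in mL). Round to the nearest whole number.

110

Flow: 45 L/min ÷ 60 = 0.75 L/s.
R = (PIP − Pplat)/V̇ = (23.5 − 18.0) / 0.75 = 5.5/0.75 = 7.333 cmH2O·s/L.
C = Vt/(Pplat − PEEP) = 550.0 / (18.0 − 7) = 550.0/11.0 = 50.0 mL/cmH2O.
τ = R × C = 7.333 × 0.05 L/cmH2O = 0.3667 s.
Fraction remaining = e^(−Te/τ) = e^(−0.59/0.3667) = 0.2001.
Trapped volume = 550.0 × 0.2001 = 110.06 mL.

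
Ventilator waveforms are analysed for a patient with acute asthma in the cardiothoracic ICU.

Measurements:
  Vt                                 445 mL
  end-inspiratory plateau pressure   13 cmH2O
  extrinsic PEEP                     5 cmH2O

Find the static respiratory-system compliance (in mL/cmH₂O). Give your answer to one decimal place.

55.6

Cstat = Vt / (Pplat − PEEP) = 445 / (13 − 5) = 445 / 8.0 = 55.625 mL/cmH2O.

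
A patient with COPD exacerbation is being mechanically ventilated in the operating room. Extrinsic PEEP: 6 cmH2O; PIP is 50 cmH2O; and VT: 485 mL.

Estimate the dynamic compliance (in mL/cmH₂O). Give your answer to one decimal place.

11.0

Dynamic compliance = Vt / (PIP − PEEP) = 485 / (50 − 6) = 485 / 44.0 = 11.023 mL/cmH2O.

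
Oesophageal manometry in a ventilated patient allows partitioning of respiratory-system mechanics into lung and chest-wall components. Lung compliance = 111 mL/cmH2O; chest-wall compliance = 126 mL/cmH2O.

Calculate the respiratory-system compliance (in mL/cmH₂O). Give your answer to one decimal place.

59.0

Lung and chest wall are elastances in series: 1/Crs = 1/CL + 1/Ccw.
1/Crs = 1/111 + 1/126 = 0.01695.
Crs = 58.997 mL/cmH2O.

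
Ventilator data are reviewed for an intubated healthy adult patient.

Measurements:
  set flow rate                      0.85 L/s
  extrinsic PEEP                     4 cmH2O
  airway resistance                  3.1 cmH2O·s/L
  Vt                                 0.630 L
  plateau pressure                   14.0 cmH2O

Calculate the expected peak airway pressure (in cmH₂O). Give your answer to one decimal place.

PIP = Pplat + Raw × flow = 14.0 + 3.1 × 0.85 = 14.0 + 2.635 = 16.635 cmH2O.

16.6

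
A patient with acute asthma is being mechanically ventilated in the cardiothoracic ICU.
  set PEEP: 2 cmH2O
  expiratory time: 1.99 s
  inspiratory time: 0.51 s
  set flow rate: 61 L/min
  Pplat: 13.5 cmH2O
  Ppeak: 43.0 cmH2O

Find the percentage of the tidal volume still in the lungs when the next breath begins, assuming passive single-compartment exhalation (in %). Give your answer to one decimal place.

Flow: 61 L/min ÷ 60 = 1.0167 L/s.
Vt = flow × Ti = 1.0167 L/s × 0.51 s × 1000 mL/L = 518.52 mL.
R = (PIP − Pplat)/V̇ = (43.0 − 13.5) / 1.0167 = 29.5/1.0167 = 29.015 cmH2O·s/L.
C = Vt/(Pplat − PEEP) = 518.52 / (13.5 − 2) = 518.52/11.5 = 45.089 mL/cmH2O.
τ = R × C = 29.015 × 0.04509 L/cmH2O = 1.308 s.
Fraction remaining at end-expiration = e^(−Te/τ) = e^(−1.99/1.308) = 0.2184 → 21.84%.

21.8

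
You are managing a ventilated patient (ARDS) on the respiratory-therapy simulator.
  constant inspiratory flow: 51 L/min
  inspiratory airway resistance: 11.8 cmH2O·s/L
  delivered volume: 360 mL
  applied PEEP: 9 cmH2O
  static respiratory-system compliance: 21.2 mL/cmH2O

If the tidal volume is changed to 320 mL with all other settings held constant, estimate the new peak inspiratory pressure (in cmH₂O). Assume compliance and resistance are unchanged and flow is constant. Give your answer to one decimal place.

Flow: 51 L/min ÷ 60 = 0.85 L/s.
PIP = Vt/C + R·V̇ + PEEP (constant-flow equation of motion).
Only the elastic term changes: ΔPIP = ΔVt / C = (320 − 360) / 21.2 = -1.887 cmH2O.
Original PIP = 360/21.2 + 11.8×0.85 + 9 = 36.011 cmH2O; new PIP = 36.011 + (-1.887) = 34.124 cmH2O.

34.1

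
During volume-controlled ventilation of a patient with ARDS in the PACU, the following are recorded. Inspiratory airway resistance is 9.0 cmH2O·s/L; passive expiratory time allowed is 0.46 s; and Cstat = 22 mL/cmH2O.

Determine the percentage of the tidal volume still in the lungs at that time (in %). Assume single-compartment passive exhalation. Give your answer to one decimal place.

9.8

τ = R × C = 9.0 × 22 mL/cmH2O = 9.0 × 0.022 L/cmH2O = 0.198 s.
Passive exhalation: V(t)/V₀ = e^(−t/τ) = e^(−0.46/0.198) = 0.09796.
Fraction remaining = 0.09796 → 9.796%.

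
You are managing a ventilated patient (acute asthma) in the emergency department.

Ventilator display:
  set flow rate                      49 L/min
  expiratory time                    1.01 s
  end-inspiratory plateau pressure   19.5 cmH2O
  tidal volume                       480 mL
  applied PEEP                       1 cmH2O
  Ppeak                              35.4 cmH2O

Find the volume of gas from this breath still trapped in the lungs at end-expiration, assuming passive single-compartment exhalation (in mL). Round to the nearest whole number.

65

Flow: 49 L/min ÷ 60 = 0.8167 L/s.
R = (PIP − Pplat)/V̇ = (35.4 − 19.5) / 0.8167 = 15.9/0.8167 = 19.469 cmH2O·s/L.
C = Vt/(Pplat − PEEP) = 480.0 / (19.5 − 1) = 480.0/18.5 = 25.946 mL/cmH2O.
τ = R × C = 19.469 × 0.02595 L/cmH2O = 0.5052 s.
Fraction remaining = e^(−Te/τ) = e^(−1.01/0.5052) = 0.1354.
Trapped volume = 480.0 × 0.1354 = 64.992 mL.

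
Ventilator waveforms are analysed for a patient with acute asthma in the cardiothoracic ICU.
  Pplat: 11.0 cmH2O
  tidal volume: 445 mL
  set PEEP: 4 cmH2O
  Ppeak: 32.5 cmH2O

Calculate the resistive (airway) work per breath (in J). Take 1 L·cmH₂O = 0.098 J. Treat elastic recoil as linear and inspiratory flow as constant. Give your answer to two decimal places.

With constant inspiratory flow the resistive pressure is constant at PIP − Pplat = 32.5 − 11.0 = 21.5 cmH2O, so resistive work = 21.5 × 0.445 = 9.568 L·cmH2O.
× 0.098 J/(L·cmH2O) → 0.9377 J.

0.94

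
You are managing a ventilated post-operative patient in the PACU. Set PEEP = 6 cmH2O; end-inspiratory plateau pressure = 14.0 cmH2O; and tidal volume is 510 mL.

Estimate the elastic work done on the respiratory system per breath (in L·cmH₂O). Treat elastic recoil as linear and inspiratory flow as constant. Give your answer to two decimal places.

Elastic work ≈ ½ × (Pplat − PEEP) × Vt = 0.5 × (14.0 − 6) × 0.510 L = 0.5 × 8.0 × 0.510 = 2.04 L·cmH2O.

2.04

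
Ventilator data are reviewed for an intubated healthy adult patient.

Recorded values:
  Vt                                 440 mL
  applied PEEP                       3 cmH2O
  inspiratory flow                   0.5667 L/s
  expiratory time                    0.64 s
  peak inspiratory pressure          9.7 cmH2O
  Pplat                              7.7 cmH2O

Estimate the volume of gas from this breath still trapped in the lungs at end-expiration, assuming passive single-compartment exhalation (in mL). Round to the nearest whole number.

63

R = (PIP − Pplat)/V̇ = (9.7 − 7.7) / 0.5667 = 2.0/0.5667 = 3.529 cmH2O·s/L.
C = Vt/(Pplat − PEEP) = 440.0 / (7.7 − 3) = 440.0/4.7 = 93.617 mL/cmH2O.
τ = R × C = 3.529 × 0.09362 L/cmH2O = 0.3304 s.
Fraction remaining = e^(−Te/τ) = e^(−0.64/0.3304) = 0.1441.
Trapped volume = 440.0 × 0.1441 = 63.404 mL.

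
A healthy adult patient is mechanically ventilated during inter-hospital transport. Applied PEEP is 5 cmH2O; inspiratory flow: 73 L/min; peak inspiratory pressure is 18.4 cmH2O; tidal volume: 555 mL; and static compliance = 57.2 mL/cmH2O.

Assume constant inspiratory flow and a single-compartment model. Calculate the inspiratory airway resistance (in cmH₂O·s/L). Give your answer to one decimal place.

3.0

Flow: 73 L/min ÷ 60 = 1.2167 L/s.
Equation of motion (constant flow): PIP = Vt/C + R·V̇ + PEEP.
R·V̇ = PIP − Vt/C − PEEP = 18.4 − 555/57.2 − 5 = 18.4 − 9.703 − 5 = 3.697 cmH2O.
R = 3.697 / 1.2167 = 3.039 cmH2O·s/L.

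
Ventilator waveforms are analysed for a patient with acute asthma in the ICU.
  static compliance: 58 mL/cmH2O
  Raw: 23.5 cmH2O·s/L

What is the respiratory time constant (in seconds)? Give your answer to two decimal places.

τ = R × C = 23.5 × 58 mL/cmH2O = 23.5 × 0.058 L/cmH2O = 1.363 s.

1.36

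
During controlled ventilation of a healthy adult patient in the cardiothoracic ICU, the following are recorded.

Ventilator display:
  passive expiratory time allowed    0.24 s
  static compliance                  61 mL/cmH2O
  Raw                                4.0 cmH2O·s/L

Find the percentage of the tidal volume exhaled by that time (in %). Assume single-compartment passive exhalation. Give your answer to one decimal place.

62.6

τ = R × C = 4.0 × 61 mL/cmH2O = 4.0 × 0.061 L/cmH2O = 0.244 s.
Passive exhalation: V(t)/V₀ = e^(−t/τ) = e^(−0.24/0.244) = 0.374.
Fraction exhaled = 1 − 0.374 = 0.626 → 62.6%.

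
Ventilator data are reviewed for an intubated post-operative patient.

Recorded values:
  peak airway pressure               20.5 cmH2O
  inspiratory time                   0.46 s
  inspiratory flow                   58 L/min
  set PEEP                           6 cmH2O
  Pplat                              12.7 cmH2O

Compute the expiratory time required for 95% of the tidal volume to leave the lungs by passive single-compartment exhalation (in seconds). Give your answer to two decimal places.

Flow: 58 L/min ÷ 60 = 0.9667 L/s.
Vt = flow × Ti = 0.9667 L/s × 0.46 s × 1000 mL/L = 444.68 mL.
R = (PIP − Pplat)/V̇ = (20.5 − 12.7) / 0.9667 = 7.8/0.9667 = 8.069 cmH2O·s/L.
C = Vt/(Pplat − PEEP) = 444.68 / (12.7 − 6) = 444.68/6.7 = 66.37 mL/cmH2O.
τ = R × C = 8.069 × 0.06637 L/cmH2O = 0.5355 s.
t = −τ·ln(1 − 0.95) = −0.5355·ln(0.05) = 1.604 s.

1.60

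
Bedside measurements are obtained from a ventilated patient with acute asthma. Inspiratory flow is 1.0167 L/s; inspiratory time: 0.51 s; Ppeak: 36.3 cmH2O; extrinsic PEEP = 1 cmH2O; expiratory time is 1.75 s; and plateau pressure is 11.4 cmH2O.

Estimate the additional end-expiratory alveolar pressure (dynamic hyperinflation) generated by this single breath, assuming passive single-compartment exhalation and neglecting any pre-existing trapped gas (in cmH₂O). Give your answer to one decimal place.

2.5

Vt = flow × Ti = 1.0167 L/s × 0.51 s × 1000 mL/L = 518.52 mL.
R = (PIP − Pplat)/V̇ = (36.3 − 11.4) / 1.0167 = 24.9/1.0167 = 24.491 cmH2O·s/L.
C = Vt/(Pplat − PEEP) = 518.52 / (11.4 − 1) = 518.52/10.4 = 49.858 mL/cmH2O.
τ = R × C = 24.491 × 0.04986 L/cmH2O = 1.221 s.
Fraction remaining = e^(−Te/τ) = e^(−1.75/1.221) = 0.2385; trapped volume = 518.52 × 0.2385 = 123.67 mL.
Additional alveolar pressure from trapping ≈ V_trapped / C = 123.67 / 49.858 = 2.48 cmH2O.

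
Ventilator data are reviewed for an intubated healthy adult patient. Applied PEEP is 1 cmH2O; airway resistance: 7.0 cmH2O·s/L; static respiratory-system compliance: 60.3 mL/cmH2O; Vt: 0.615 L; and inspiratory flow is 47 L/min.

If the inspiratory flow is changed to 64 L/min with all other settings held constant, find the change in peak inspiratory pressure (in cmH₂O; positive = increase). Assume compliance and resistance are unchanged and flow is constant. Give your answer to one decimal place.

Flow: 47 L/min ÷ 60 = 0.7833 L/s.
New flow: 64 L/min ÷ 60 = 1.0667 L/s.
PIP = Vt/C + R·V̇ + PEEP (constant-flow equation of motion).
Only the resistive term changes: ΔPIP = R × ΔV̇ = 7.0 × (1.0667 − 0.7833) = 7.0 × 0.2834 = 1.984 cmH2O.

2.0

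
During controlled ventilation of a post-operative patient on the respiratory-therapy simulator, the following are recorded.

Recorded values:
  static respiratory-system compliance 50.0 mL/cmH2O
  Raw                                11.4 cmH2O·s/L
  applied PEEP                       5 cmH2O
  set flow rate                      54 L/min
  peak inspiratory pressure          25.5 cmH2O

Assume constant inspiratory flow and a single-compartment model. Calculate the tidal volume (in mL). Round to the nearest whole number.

Flow: 54 L/min ÷ 60 = 0.9 L/s.
Equation of motion (constant flow): PIP = Vt/C + R·V̇ + PEEP.
Vt/C = PIP − R·V̇ − PEEP = 25.5 − 10.26 − 5 = 10.24 cmH2O.
Vt = C × 10.24 = 50.0 × 10.24 = 512.0 mL.

512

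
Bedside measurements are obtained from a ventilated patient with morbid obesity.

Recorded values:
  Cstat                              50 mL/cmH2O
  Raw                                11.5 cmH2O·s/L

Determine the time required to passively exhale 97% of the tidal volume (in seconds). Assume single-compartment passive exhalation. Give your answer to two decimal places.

τ = R × C = 11.5 × 50 mL/cmH2O = 11.5 × 0.050 L/cmH2O = 0.575 s.
Exhaled fraction f = 1 − e^(−t/τ) → t = −τ·ln(1 − f) = −0.575·ln(0.03) = 2.016 s.

2.02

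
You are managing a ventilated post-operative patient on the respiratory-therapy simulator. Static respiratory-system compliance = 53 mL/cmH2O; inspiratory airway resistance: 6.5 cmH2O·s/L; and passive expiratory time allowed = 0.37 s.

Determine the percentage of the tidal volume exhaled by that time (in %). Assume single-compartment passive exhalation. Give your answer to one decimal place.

τ = R × C = 6.5 × 53 mL/cmH2O = 6.5 × 0.053 L/cmH2O = 0.3445 s.
Passive exhalation: V(t)/V₀ = e^(−t/τ) = e^(−0.37/0.3445) = 0.3416.
Fraction exhaled = 1 − 0.3416 = 0.6584 → 65.84%.

65.8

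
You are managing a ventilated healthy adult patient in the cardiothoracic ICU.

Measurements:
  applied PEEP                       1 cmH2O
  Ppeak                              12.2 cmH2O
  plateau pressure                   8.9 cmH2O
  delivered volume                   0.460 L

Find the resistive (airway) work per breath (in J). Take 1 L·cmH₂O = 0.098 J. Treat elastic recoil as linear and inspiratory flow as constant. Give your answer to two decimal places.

With constant inspiratory flow the resistive pressure is constant at PIP − Pplat = 12.2 − 8.9 = 3.3 cmH2O, so resistive work = 3.3 × 0.460 = 1.518 L·cmH2O.
× 0.098 J/(L·cmH2O) → 0.1488 J.

0.15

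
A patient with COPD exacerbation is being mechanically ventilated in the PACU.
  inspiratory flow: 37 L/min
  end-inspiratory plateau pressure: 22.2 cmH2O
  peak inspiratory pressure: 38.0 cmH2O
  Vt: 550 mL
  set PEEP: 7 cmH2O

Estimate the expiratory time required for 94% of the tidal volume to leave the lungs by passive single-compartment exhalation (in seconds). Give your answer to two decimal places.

2.61

Flow: 37 L/min ÷ 60 = 0.6167 L/s.
R = (PIP − Pplat)/V̇ = (38.0 − 22.2) / 0.6167 = 15.8/0.6167 = 25.62 cmH2O·s/L.
C = Vt/(Pplat − PEEP) = 550.0 / (22.2 − 7) = 550.0/15.2 = 36.184 mL/cmH2O.
τ = R × C = 25.62 × 0.03618 L/cmH2O = 0.9269 s.
t = −τ·ln(1 − 0.94) = −0.9269·ln(0.06) = 2.608 s.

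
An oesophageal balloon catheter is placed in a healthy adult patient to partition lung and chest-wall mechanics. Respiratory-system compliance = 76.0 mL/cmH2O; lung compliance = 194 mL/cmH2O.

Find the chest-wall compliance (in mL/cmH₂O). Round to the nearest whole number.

125

1/Ccw = 1/Crs − 1/CL.
1/Ccw = 1/76.0 − 1/194 = 0.008003.
Ccw = 124.95 mL/cmH2O.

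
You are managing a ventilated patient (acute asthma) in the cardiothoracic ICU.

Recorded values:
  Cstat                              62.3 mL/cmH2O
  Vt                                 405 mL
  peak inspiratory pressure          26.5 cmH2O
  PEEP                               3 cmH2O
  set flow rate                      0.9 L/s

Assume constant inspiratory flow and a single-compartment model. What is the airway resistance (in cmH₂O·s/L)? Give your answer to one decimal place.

Equation of motion (constant flow): PIP = Vt/C + R·V̇ + PEEP.
R·V̇ = PIP − Vt/C − PEEP = 26.5 − 405/62.3 − 3 = 26.5 − 6.501 − 3 = 16.999 cmH2O.
R = 16.999 / 0.9 = 18.888 cmH2O·s/L.

18.9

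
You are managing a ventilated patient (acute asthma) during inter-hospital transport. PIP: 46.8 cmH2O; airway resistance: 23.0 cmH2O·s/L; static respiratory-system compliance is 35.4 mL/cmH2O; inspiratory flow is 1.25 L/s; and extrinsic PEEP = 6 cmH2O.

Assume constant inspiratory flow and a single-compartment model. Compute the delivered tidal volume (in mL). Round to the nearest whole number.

427

Equation of motion (constant flow): PIP = Vt/C + R·V̇ + PEEP.
Vt/C = PIP − R·V̇ − PEEP = 46.8 − 28.75 − 6 = 12.05 cmH2O.
Vt = C × 12.05 = 35.4 × 12.05 = 426.57 mL.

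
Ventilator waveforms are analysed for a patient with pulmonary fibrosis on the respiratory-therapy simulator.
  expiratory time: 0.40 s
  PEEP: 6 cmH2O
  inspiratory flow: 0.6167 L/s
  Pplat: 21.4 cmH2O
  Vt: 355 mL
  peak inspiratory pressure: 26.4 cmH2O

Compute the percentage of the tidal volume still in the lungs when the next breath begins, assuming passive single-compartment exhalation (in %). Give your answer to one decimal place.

R = (PIP − Pplat)/V̇ = (26.4 − 21.4) / 0.6167 = 5.0/0.6167 = 8.108 cmH2O·s/L.
C = Vt/(Pplat − PEEP) = 355.0 / (21.4 − 6) = 355.0/15.4 = 23.052 mL/cmH2O.
τ = R × C = 8.108 × 0.02305 L/cmH2O = 0.1869 s.
Fraction remaining at end-expiration = e^(−Te/τ) = e^(−0.40/0.1869) = 0.1176 → 11.76%.

11.8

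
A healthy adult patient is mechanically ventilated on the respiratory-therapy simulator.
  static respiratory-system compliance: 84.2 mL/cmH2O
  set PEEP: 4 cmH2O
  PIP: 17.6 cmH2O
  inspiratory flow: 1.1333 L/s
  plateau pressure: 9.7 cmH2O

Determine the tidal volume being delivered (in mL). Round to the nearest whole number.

480

Vt = Cstat × (Pplat − PEEP) = 84.2 × (9.7 − 4) = 84.2 × 5.7 = 479.94 mL.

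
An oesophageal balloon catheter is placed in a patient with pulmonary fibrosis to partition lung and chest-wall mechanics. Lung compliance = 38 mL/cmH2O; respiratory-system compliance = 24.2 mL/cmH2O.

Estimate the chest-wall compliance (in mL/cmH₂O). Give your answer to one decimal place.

1/Ccw = 1/Crs − 1/CL.
1/Ccw = 1/24.2 − 1/38 = 0.01501.
Ccw = 66.622 mL/cmH2O.

66.6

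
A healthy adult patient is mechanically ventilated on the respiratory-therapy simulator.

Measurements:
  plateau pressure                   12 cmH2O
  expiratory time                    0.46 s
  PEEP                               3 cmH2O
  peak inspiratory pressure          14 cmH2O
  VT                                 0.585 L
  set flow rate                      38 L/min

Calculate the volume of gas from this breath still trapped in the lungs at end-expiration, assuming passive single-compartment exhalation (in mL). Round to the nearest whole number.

62

Flow: 38 L/min ÷ 60 = 0.6333 L/s.
R = (PIP − Pplat)/V̇ = (14 − 12) / 0.6333 = 2.0/0.6333 = 3.158 cmH2O·s/L.
C = Vt/(Pplat − PEEP) = 585.0 / (12 − 3) = 585.0/9.0 = 65.0 mL/cmH2O.
τ = R × C = 3.158 × 0.065 L/cmH2O = 0.2053 s.
Fraction remaining = e^(−Te/τ) = e^(−0.46/0.2053) = 0.1064.
Trapped volume = 585.0 × 0.1064 = 62.244 mL.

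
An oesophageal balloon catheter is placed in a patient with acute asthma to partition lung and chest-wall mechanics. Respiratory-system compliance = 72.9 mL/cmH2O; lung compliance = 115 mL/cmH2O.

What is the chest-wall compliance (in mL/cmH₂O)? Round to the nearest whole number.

199

1/Ccw = 1/Crs − 1/CL.
1/Ccw = 1/72.9 − 1/115 = 0.005022.
Ccw = 199.12 mL/cmH2O.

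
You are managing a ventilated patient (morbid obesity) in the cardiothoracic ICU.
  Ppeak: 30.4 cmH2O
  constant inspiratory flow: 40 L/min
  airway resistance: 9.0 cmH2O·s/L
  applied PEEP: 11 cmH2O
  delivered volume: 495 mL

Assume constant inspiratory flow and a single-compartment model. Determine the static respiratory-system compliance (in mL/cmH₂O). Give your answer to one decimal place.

36.9

Flow: 40 L/min ÷ 60 = 0.6667 L/s.
Equation of motion (constant flow): PIP = Vt/C + R·V̇ + PEEP.
Vt/C = PIP − R·V̇ − PEEP = 30.4 − 9.0×0.6667 − 11 = 30.4 − 6.0 − 11 = 13.4 cmH2O.
C = Vt / 13.4 = 495 / 13.4 = 36.94 mL/cmH2O.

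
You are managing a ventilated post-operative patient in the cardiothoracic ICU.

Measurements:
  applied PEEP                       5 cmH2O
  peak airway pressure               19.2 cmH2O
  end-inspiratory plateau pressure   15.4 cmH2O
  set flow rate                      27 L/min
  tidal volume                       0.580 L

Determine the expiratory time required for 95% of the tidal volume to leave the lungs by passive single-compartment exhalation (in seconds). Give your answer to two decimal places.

Flow: 27 L/min ÷ 60 = 0.45 L/s.
R = (PIP − Pplat)/V̇ = (19.2 − 15.4) / 0.45 = 3.8/0.45 = 8.444 cmH2O·s/L.
C = Vt/(Pplat − PEEP) = 580.0 / (15.4 − 5) = 580.0/10.4 = 55.769 mL/cmH2O.
τ = R × C = 8.444 × 0.05577 L/cmH2O = 0.4709 s.
t = −τ·ln(1 − 0.95) = −0.4709·ln(0.05) = 1.411 s.

1.41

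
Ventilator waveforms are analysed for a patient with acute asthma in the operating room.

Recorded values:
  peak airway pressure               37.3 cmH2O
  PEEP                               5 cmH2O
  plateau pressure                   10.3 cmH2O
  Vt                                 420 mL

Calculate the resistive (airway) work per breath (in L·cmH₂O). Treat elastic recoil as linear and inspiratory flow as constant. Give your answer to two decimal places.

With constant inspiratory flow the resistive pressure is constant at PIP − Pplat = 37.3 − 10.3 = 27.0 cmH2O, so resistive work = 27.0 × 0.420 = 11.34 L·cmH2O.

11.34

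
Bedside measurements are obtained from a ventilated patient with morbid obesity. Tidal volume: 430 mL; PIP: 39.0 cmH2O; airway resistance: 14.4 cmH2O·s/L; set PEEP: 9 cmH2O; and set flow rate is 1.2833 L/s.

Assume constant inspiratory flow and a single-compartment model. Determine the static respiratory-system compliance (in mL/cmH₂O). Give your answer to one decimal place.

37.3

Equation of motion (constant flow): PIP = Vt/C + R·V̇ + PEEP.
Vt/C = PIP − R·V̇ − PEEP = 39.0 − 14.4×1.2833 − 9 = 39.0 − 18.48 − 9 = 11.52 cmH2O.
C = Vt / 11.52 = 430 / 11.52 = 37.326 mL/cmH2O.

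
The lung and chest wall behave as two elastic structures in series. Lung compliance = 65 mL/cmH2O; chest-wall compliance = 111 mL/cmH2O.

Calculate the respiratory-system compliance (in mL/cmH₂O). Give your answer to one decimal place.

41.0

Lung and chest wall are elastances in series: 1/Crs = 1/CL + 1/Ccw.
1/Crs = 1/65 + 1/111 = 0.02439.
Crs = 41.0 mL/cmH2O.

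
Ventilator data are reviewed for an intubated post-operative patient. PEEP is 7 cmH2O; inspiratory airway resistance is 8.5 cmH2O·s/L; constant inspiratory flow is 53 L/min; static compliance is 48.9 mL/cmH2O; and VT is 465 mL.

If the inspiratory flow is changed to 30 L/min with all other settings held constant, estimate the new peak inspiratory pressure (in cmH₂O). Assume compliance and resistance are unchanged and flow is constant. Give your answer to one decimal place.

20.8

Flow: 53 L/min ÷ 60 = 0.8833 L/s.
New flow: 30 L/min ÷ 60 = 0.5 L/s.
PIP = Vt/C + R·V̇ + PEEP (constant-flow equation of motion).
Only the resistive term changes: ΔPIP = R × ΔV̇ = 8.5 × (0.5 − 0.8833) = 8.5 × -0.3833 = -3.258 cmH2O.
Original PIP = 465/48.9 + 8.5×0.8833 + 7 = 24.017 cmH2O; new PIP = 24.017 + (-3.258) = 20.759 cmH2O.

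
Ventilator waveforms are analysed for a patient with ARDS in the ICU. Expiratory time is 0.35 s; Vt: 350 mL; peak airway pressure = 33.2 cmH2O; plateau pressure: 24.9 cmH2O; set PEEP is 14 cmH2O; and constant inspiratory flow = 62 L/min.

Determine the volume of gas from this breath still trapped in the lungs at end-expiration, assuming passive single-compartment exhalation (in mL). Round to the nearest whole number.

90

Flow: 62 L/min ÷ 60 = 1.0333 L/s.
R = (PIP − Pplat)/V̇ = (33.2 − 24.9) / 1.0333 = 8.3/1.0333 = 8.033 cmH2O·s/L.
C = Vt/(Pplat − PEEP) = 350.0 / (24.9 − 14) = 350.0/10.9 = 32.11 mL/cmH2O.
τ = R × C = 8.033 × 0.03211 L/cmH2O = 0.2579 s.
Fraction remaining = e^(−Te/τ) = e^(−0.35/0.2579) = 0.2574.
Trapped volume = 350.0 × 0.2574 = 90.09 mL.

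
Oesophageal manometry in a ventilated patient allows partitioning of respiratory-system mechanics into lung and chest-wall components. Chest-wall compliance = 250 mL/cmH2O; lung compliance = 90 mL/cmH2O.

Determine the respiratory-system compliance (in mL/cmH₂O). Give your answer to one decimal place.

Lung and chest wall are elastances in series: 1/Crs = 1/CL + 1/Ccw.
1/Crs = 1/90 + 1/250 = 0.01511.
Crs = 66.181 mL/cmH2O.

66.2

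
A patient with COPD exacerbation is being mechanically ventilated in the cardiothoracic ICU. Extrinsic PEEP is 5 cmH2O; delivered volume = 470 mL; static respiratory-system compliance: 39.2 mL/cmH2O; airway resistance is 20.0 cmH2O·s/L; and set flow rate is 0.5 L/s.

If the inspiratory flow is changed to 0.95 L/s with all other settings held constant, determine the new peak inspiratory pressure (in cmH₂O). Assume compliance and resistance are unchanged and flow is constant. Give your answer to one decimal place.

PIP = Vt/C + R·V̇ + PEEP (constant-flow equation of motion).
Only the resistive term changes: ΔPIP = R × ΔV̇ = 20.0 × (0.95 − 0.5) = 20.0 × 0.45 = 9.0 cmH2O.
Original PIP = 470/39.2 + 20.0×0.5 + 5 = 26.99 cmH2O; new PIP = 26.99 + (9.0) = 35.99 cmH2O.

36.0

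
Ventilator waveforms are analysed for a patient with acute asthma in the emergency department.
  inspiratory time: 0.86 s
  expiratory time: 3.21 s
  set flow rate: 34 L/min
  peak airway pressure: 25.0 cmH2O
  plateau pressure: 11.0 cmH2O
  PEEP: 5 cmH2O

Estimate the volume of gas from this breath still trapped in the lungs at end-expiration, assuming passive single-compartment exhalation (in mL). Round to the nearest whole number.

Flow: 34 L/min ÷ 60 = 0.5667 L/s.
Vt = flow × Ti = 0.5667 L/s × 0.86 s × 1000 mL/L = 487.36 mL.
R = (PIP − Pplat)/V̇ = (25.0 − 11.0) / 0.5667 = 14.0/0.5667 = 24.704 cmH2O·s/L.
C = Vt/(Pplat − PEEP) = 487.36 / (11.0 − 5) = 487.36/6.0 = 81.227 mL/cmH2O.
τ = R × C = 24.704 × 0.08123 L/cmH2O = 2.007 s.
Fraction remaining = e^(−Te/τ) = e^(−3.21/2.007) = 0.202.
Trapped volume = 487.36 × 0.202 = 98.447 mL.

98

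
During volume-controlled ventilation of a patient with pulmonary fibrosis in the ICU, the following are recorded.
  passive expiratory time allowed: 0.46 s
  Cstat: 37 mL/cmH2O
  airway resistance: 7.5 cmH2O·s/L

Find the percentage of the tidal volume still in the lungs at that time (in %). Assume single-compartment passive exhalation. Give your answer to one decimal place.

τ = R × C = 7.5 × 37 mL/cmH2O = 7.5 × 0.037 L/cmH2O = 0.2775 s.
Passive exhalation: V(t)/V₀ = e^(−t/τ) = e^(−0.46/0.2775) = 0.1906.
Fraction remaining = 0.1906 → 19.06%.

19.1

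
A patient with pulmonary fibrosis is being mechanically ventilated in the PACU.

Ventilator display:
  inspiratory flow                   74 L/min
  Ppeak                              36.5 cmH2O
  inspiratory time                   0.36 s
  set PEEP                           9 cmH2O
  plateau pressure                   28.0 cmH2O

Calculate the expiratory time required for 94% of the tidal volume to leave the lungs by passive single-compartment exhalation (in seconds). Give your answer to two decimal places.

Flow: 74 L/min ÷ 60 = 1.2333 L/s.
Vt = flow × Ti = 1.2333 L/s × 0.36 s × 1000 mL/L = 443.99 mL.
R = (PIP − Pplat)/V̇ = (36.5 − 28.0) / 1.2333 = 8.5/1.2333 = 6.892 cmH2O·s/L.
C = Vt/(Pplat − PEEP) = 443.99 / (28.0 − 9) = 443.99/19.0 = 23.368 mL/cmH2O.
τ = R × C = 6.892 × 0.02337 L/cmH2O = 0.1611 s.
t = −τ·ln(1 − 0.94) = −0.1611·ln(0.06) = 0.4532 s.

0.45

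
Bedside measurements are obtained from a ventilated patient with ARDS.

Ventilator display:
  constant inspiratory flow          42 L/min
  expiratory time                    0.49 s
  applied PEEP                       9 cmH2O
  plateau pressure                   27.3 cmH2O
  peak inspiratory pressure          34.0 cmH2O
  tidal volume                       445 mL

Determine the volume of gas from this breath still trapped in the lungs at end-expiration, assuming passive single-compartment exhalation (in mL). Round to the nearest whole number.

54

Flow: 42 L/min ÷ 60 = 0.7 L/s.
R = (PIP − Pplat)/V̇ = (34.0 − 27.3) / 0.7 = 6.7/0.7 = 9.571 cmH2O·s/L.
C = Vt/(Pplat − PEEP) = 445.0 / (27.3 − 9) = 445.0/18.3 = 24.317 mL/cmH2O.
τ = R × C = 9.571 × 0.02432 L/cmH2O = 0.2328 s.
Fraction remaining = e^(−Te/τ) = e^(−0.49/0.2328) = 0.1219.
Trapped volume = 445.0 × 0.1219 = 54.246 mL.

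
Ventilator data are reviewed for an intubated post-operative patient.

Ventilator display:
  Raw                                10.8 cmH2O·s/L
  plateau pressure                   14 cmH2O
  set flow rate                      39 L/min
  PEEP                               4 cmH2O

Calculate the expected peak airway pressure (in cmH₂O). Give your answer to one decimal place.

Flow: 39 L/min ÷ 60 = 0.65 L/s.
PIP = Pplat + Raw × flow = 14 + 10.8 × 0.65 = 14 + 7.02 = 21.02 cmH2O.

21.0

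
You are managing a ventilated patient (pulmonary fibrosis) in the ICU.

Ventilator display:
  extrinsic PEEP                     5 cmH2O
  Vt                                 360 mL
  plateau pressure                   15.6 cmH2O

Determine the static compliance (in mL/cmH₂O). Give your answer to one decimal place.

Cstat = Vt / (Pplat − PEEP) = 360 / (15.6 − 5) = 360 / 10.6 = 33.962 mL/cmH2O.

34.0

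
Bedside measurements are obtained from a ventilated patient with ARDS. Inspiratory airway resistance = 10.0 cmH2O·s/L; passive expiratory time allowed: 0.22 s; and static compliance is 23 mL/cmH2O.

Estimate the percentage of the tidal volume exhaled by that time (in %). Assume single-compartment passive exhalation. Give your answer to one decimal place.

τ = R × C = 10.0 × 23 mL/cmH2O = 10.0 × 0.023 L/cmH2O = 0.23 s.
Passive exhalation: V(t)/V₀ = e^(−t/τ) = e^(−0.22/0.23) = 0.3842.
Fraction exhaled = 1 − 0.3842 = 0.6158 → 61.58%.

61.6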